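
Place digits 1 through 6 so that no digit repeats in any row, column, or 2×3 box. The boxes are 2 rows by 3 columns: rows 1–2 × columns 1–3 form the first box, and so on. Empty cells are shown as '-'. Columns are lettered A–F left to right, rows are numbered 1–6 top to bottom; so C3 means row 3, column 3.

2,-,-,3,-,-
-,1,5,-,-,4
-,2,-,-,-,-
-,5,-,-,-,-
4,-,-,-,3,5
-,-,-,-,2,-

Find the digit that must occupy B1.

E2 = 6: row 2 has {1,4,5}; col 5 has {2,3}; box has {3,4} → only 6 remains.
B5 = 6: row 5 has {3,4,5}; col 2 has {1,2,5}; box has {4} → only 6 remains.
D5 = 1: row 5 has {3,4,5,6}; col 4 has {3}; box has {2,3,5} → only 1 remains.
B6 = 3: row 6 has {2}; col 2 has {1,2,5,6}; box has {4,6} → only 3 remains.
C6 = 1: row 6 has {2,3}; col 3 has {5}; box has {3,4,6} → only 1 remains.
F6 = 6: row 6 has {1,2,3}; col 6 has {4,5}; box has {1,2,3,5} → only 6 remains.
B1 = 4: row 1 has {2,3}; col 2 has {1,2,3,5,6}; box has {1,2,5} → only 4 remains.

4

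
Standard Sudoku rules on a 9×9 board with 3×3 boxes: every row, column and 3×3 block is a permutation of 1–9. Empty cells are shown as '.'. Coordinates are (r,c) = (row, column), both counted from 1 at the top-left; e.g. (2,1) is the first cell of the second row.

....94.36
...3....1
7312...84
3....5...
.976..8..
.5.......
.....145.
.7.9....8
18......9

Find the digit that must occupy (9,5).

(1,2) = 2: row 1 has {3,4,6,9}; col 2 has {3,5,7,8,9}; box has {1,3,7} → only 2 remains.
(3,6) = 6: row 3 has {1,2,3,4,7,8}; col 6 has {1,4,5}; box has {2,3,4,9} → only 6 remains.
(7,2) = 6: row 7 has {1,4,5}; col 2 has {2,3,5,7,8,9}; box has {1,7,8} → only 6 remains.
(2,2) = 4: row 2 has {1,3}; col 2 has {2,3,5,6,7,8,9}; box has {1,2,3,7} → only 4 remains.
(3,5) = 5: row 3 has {1,2,3,4,6,7,8}; col 5 has {9}; box has {2,3,4,6,9} → only 5 remains.
(3,7) = 9: row 3 has {1,2,3,4,5,6,7,8}; col 7 has {4,8}; box has {1,3,4,6,8} → only 9 remains.
(4,2) = 1: row 4 has {3,5}; col 2 has {2,3,4,5,6,7,8,9}; box has {3,5,7,9} → only 1 remains.
(1,4) = 1: in row 1, 1 can only go here (every other open cell in that row sees a 1).
(1,7) = 7: in row 1, 7 can only go here (every other open cell in that row sees a 7).
(2,8) = 2: row 2 has {1,3,4}; col 8 has {3,5,8}; box has {1,3,4,6,7,8,9} → only 2 remains.
(2,7) = 5: row 2 has {1,2,3,4}; col 7 has {4,7,8,9}; box has {1,2,3,4,6,7,8,9} → only 5 remains.
(4,8) = 9: in row 4, 9 can only go here (every other open cell in that row sees a 9).
(5,9) = 5: in row 5, 5 can only go here (every other open cell in that row sees a 5).
(6,6) = 9: in row 6, 9 can only go here (every other open cell in that row sees a 9).
(9,4) = 5: in column 4, 5 can only go here (every other open cell in that column sees a 5).
(2,6) = 8: in column 6, 8 can only go here (every other open cell in that column sees an 8).
(2,5) = 7: row 2 has {1,2,3,4,5,8}; col 5 has {5,9}; box has {1,2,3,4,5,6,8,9} → only 7 remains.
(9,6) = 7: in column 6, 7 can only go here (every other open cell in that column sees a 7).
(7,4) = 8: row 7 has {1,4,5,6}; col 4 has {1,2,3,5,6,9}; box has {1,5,7,9} → only 8 remains.
(9,8) = 6: row 9 has {1,5,7,8,9}; col 8 has {2,3,5,8,9}; box has {4,5,8,9} → only 6 remains.
(8,8) = 1: row 8 has {7,8,9}; col 8 has {2,3,5,6,8,9}; box has {4,5,6,8,9} → only 1 remains.
(5,8) = 4: row 5 has {5,6,7,8,9}; col 8 has {1,2,3,5,6,8,9}; box has {5,8,9} → only 4 remains.
(6,8) = 7: row 6 has {5,9}; col 8 has {1,2,3,4,5,6,8,9}; box has {4,5,8,9} → only 7 remains.
(4,9) = 2: row 4 has {1,3,5,9}; col 9 has {1,4,5,6,8,9}; box has {4,5,7,8,9} → only 2 remains.
(5,1) = 2: row 5 has {4,5,6,7,8,9}; col 1 has {1,3,7}; box has {1,3,5,7,9} → only 2 remains.
(5,6) = 3: row 5 has {2,4,5,6,7,8,9}; col 6 has {1,4,5,6,7,8,9}; box has {5,6,9} → only 3 remains.
(6,4) = 4: row 6 has {5,7,9}; col 4 has {1,2,3,5,6,8,9}; box has {3,5,6,9} → only 4 remains.
(6,9) = 3: row 6 has {4,5,7,9}; col 9 has {1,2,4,5,6,8,9}; box has {2,4,5,7,8,9} → only 3 remains.
(7,1) = 9: row 7 has {1,4,5,6,8}; col 1 has {1,2,3,7}; box has {1,6,7,8} → only 9 remains.
(7,9) = 7: row 7 has {1,4,5,6,8,9}; col 9 has {1,2,3,4,5,6,8,9}; box has {1,4,5,6,8,9} → only 7 remains.
(8,6) = 2: row 8 has {1,7,8,9}; col 6 has {1,3,4,5,6,7,8,9}; box has {1,5,7,8,9} → only 2 remains.
(8,7) = 3: row 8 has {1,2,7,8,9}; col 7 has {4,5,7,8,9}; box has {1,4,5,6,7,8,9} → only 3 remains.
(9,7) = 2: row 9 has {1,5,6,7,8,9}; col 7 has {3,4,5,7,8,9}; box has {1,3,4,5,6,7,8,9} → only 2 remains.
(2,1) = 6: row 2 has {1,2,3,4,5,7,8}; col 1 has {1,2,3,7,9}; box has {1,2,3,4,7} → only 6 remains.
(2,3) = 9: row 2 has {1,2,3,4,5,6,7,8}; col 3 has {1,7}; box has {1,2,3,4,6,7} → only 9 remains.
(4,4) = 7: row 4 has {1,2,3,5,9}; col 4 has {1,2,3,4,5,6,8,9}; box has {3,4,5,6,9} → only 7 remains.
(4,5) = 8: row 4 has {1,2,3,5,7,9}; col 5 has {5,7,9}; box has {3,4,5,6,7,9} → only 8 remains.
(4,7) = 6: row 4 has {1,2,3,5,7,8,9}; col 7 has {2,3,4,5,7,8,9}; box has {2,3,4,5,7,8,9} → only 6 remains.
(5,5) = 1: row 5 has {2,3,4,5,6,7,8,9}; col 5 has {5,7,8,9}; box has {3,4,5,6,7,8,9} → only 1 remains.
(6,1) = 8: row 6 has {3,4,5,7,9}; col 1 has {1,2,3,6,7,9}; box has {1,2,3,5,7,9} → only 8 remains.
(6,3) = 6: row 6 has {3,4,5,7,8,9}; col 3 has {1,7,9}; box has {1,2,3,5,7,8,9} → only 6 remains.
(6,5) = 2: row 6 has {3,4,5,6,7,8,9}; col 5 has {1,5,7,8,9}; box has {1,3,4,5,6,7,8,9} → only 2 remains.
(6,7) = 1: row 6 has {2,3,4,5,6,7,8,9}; col 7 has {2,3,4,5,6,7,8,9}; box has {2,3,4,5,6,7,8,9} → only 1 remains.
(7,5) = 3: row 7 has {1,4,5,6,7,8,9}; col 5 has {1,2,5,7,8,9}; box has {1,2,5,7,8,9} → only 3 remains.
(9,5) = 4: row 9 has {1,2,5,6,7,8,9}; col 5 has {1,2,3,5,7,8,9}; box has {1,2,3,5,7,8,9} → only 4 remains.

4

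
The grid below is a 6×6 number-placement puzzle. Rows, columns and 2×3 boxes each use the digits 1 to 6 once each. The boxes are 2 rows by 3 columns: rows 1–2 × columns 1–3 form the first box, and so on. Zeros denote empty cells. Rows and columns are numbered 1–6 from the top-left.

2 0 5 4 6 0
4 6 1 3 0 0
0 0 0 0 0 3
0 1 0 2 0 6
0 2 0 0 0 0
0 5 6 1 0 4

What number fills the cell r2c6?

2

r1c2 = 3 (sole candidate).
r1c6 = 1 (sole candidate).
r3c2 = 4 (sole candidate).
r3c3 = 2 (sole candidate).
r3c4 = 5 (sole candidate).
r3c5 = 1 (sole candidate).
r4c3 = 3 (sole candidate).
r4c5 = 4 (sole candidate).
r5c3 = 4 (sole candidate).
r5c4 = 6 (sole candidate).
r5c6 = 5 (sole candidate).
r6c1 = 3 (sole candidate).
r6c5 = 2 (sole candidate).
r2c5 = 5 (sole candidate).
r2c6 = 2: row 2 has {1,3,4,5,6}; col 6 has {1,3,4,5,6}; box has {1,3,4,5,6} → only 2 remains.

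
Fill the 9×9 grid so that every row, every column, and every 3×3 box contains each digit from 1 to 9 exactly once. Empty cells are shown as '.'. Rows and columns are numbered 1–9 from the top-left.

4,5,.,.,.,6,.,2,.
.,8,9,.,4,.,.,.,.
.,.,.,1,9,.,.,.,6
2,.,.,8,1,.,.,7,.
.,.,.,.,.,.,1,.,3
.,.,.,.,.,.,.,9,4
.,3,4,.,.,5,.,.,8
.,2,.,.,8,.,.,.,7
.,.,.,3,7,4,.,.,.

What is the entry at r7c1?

r1c4 = 7: row 1 has {2,4,5,6}; col 4 has {1,3,8}; box has {1,4,6,9} → only 7 remains.
r1c5 = 3: row 1 has {2,4,5,6,7}; col 5 has {1,4,7,8,9}; box has {1,4,6,7,9} → only 3 remains.
r2c6 = 2: row 2 has {4,8,9}; col 6 has {4,5,6}; box has {1,3,4,6,7,9} → only 2 remains.
r3c2 = 7: row 3 has {1,6,9}; col 2 has {2,3,5,8}; box has {4,5,8,9} → only 7 remains.
r3c6 = 8: row 3 has {1,6,7,9}; col 6 has {2,4,5,6}; box has {1,2,3,4,6,7,9} → only 8 remains.
r4c9 = 5: row 4 has {1,2,7,8}; col 9 has {3,4,6,7,8}; box has {1,3,4,7,9} → only 5 remains.
r1c3 = 1: row 1 has {2,3,4,5,6,7}; col 3 has {4,9}; box has {4,5,7,8,9} → only 1 remains.
r1c9 = 9: row 1 has {1,2,3,4,5,6,7}; col 9 has {3,4,5,6,7,8}; box has {2,6} → only 9 remains.
r2c4 = 5: row 2 has {2,4,8,9}; col 4 has {1,3,7,8}; box has {1,2,3,4,6,7,8,9} → only 5 remains.
r2c9 = 1: row 2 has {2,4,5,8,9}; col 9 has {3,4,5,6,7,8,9}; box has {2,6,9} → only 1 remains.
r3c1 = 3: row 3 has {1,6,7,8,9}; col 1 has {2,4}; box has {1,4,5,7,8,9} → only 3 remains.
r3c3 = 2: row 3 has {1,3,6,7,8,9}; col 3 has {1,4,9}; box has {1,3,4,5,7,8,9} → only 2 remains.
r4c7 = 6: row 4 has {1,2,5,7,8}; col 7 has {1}; box has {1,3,4,5,7,9} → only 6 remains.
r5c8 = 8: row 5 has {1,3}; col 8 has {2,7,9}; box has {1,3,4,5,6,7,9} → only 8 remains.
r6c7 = 2: row 6 has {4,9}; col 7 has {1,6}; box has {1,3,4,5,6,7,8,9} → only 2 remains.
r7c7 = 9: row 7 has {3,4,5,8}; col 7 has {1,2,6}; box has {7,8} → only 9 remains.
r9c7 = 5: row 9 has {3,4,7}; col 7 has {1,2,6,9}; box has {7,8,9} → only 5 remains.
r9c9 = 2: row 9 has {3,4,5,7}; col 9 has {1,3,4,5,6,7,8,9}; box has {5,7,8,9} → only 2 remains.
r1c7 = 8: row 1 has {1,2,3,4,5,6,7,9}; col 7 has {1,2,5,6,9}; box has {1,2,6,9} → only 8 remains.
r2c1 = 6: row 2 has {1,2,4,5,8,9}; col 1 has {2,3,4}; box has {1,2,3,4,5,7,8,9} → only 6 remains.
r2c8 = 3: row 2 has {1,2,4,5,6,8,9}; col 8 has {2,7,8,9}; box has {1,2,6,8,9} → only 3 remains.
r3c7 = 4: row 3 has {1,2,3,6,7,8,9}; col 7 has {1,2,5,6,8,9}; box has {1,2,3,6,8,9} → only 4 remains.
r3c8 = 5: row 3 has {1,2,3,4,6,7,8,9}; col 8 has {2,3,7,8,9}; box has {1,2,3,4,6,8,9} → only 5 remains.
r4c3 = 3: row 4 has {1,2,5,6,7,8}; col 3 has {1,2,4,9}; box has {2} → only 3 remains.
r4c6 = 9: row 4 has {1,2,3,5,6,7,8}; col 6 has {2,4,5,6,8}; box has {1,8} → only 9 remains.
r5c6 = 7: row 5 has {1,3,8}; col 6 has {2,4,5,6,8,9}; box has {1,8,9} → only 7 remains.
r6c4 = 6: row 6 has {2,4,9}; col 4 has {1,3,5,7,8}; box has {1,7,8,9} → only 6 remains.
r6c5 = 5: row 6 has {2,4,6,9}; col 5 has {1,3,4,7,8,9}; box has {1,6,7,8,9} → only 5 remains.
r6c6 = 3: row 6 has {2,4,5,6,9}; col 6 has {2,4,5,6,7,8,9}; box has {1,5,6,7,8,9} → only 3 remains.
r7c4 = 2: row 7 has {3,4,5,8,9}; col 4 has {1,3,5,6,7,8}; box has {3,4,5,7,8} → only 2 remains.
r7c5 = 6: row 7 has {2,3,4,5,8,9}; col 5 has {1,3,4,5,7,8,9}; box has {2,3,4,5,7,8} → only 6 remains.
r7c8 = 1: row 7 has {2,3,4,5,6,8,9}; col 8 has {2,3,5,7,8,9}; box has {2,5,7,8,9} → only 1 remains.
r8c4 = 9: row 8 has {2,7,8}; col 4 has {1,2,3,5,6,7,8}; box has {2,3,4,5,6,7,8} → only 9 remains.
r8c6 = 1: row 8 has {2,7,8,9}; col 6 has {2,3,4,5,6,7,8,9}; box has {2,3,4,5,6,7,8,9} → only 1 remains.
r8c7 = 3: row 8 has {1,2,7,8,9}; col 7 has {1,2,4,5,6,8,9}; box has {1,2,5,7,8,9} → only 3 remains.
r9c8 = 6: row 9 has {2,3,4,5,7}; col 8 has {1,2,3,5,7,8,9}; box has {1,2,3,5,7,8,9} → only 6 remains.
r2c7 = 7: row 2 has {1,2,3,4,5,6,8,9}; col 7 has {1,2,3,4,5,6,8,9}; box has {1,2,3,4,5,6,8,9} → only 7 remains.
r4c2 = 4: row 4 has {1,2,3,5,6,7,8,9}; col 2 has {2,3,5,7,8}; box has {2,3} → only 4 remains.
r5c4 = 4: row 5 has {1,3,7,8}; col 4 has {1,2,3,5,6,7,8,9}; box has {1,3,5,6,7,8,9} → only 4 remains.
r5c5 = 2: row 5 has {1,3,4,7,8}; col 5 has {1,3,4,5,6,7,8,9}; box has {1,3,4,5,6,7,8,9} → only 2 remains.
r6c2 = 1: row 6 has {2,3,4,5,6,9}; col 2 has {2,3,4,5,7,8}; box has {2,3,4} → only 1 remains.
r7c1 = 7: row 7 has {1,2,3,4,5,6,8,9}; col 1 has {2,3,4,6}; box has {2,3,4} → only 7 remains.

7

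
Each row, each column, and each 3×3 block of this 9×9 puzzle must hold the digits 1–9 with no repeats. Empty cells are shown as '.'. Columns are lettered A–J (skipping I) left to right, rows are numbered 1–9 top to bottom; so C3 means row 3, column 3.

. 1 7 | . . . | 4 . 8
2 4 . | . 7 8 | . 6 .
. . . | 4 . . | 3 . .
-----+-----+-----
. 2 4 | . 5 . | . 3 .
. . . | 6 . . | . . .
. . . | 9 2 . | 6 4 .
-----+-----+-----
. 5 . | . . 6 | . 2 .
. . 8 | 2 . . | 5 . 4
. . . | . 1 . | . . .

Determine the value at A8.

F1 = 2: in row 1, 2 can only go here (every other open cell in that row sees a 2).
J3 = 2: in row 3, 2 can only go here (every other open cell in that row sees a 2).
H3 = 7: in row 3, 7 can only go here (every other open cell in that row sees a 7).
F3 = 1: in row 3, 1 can only go here (every other open cell in that row sees a 1).
F4 = 7: row 4 has {2,3,4,5}; col 6 has {1,2,6,8}; box has {2,5,6,9} → only 7 remains.
F6 = 3: row 6 has {2,4,6,9}; col 6 has {1,2,6,7,8}; box has {2,5,6,7,9} → only 3 remains.
F8 = 9: row 8 has {2,4,5,8}; col 6 has {1,2,3,6,7,8}; box has {1,2,6} → only 9 remains.
H8 = 1: row 8 has {2,4,5,8,9}; col 8 has {2,3,4,6,7}; box has {2,4,5} → only 1 remains.
F5 = 4: row 5 has {6}; col 6 has {1,2,3,6,7,8,9}; box has {2,3,5,6,7,9} → only 4 remains.
E8 = 3: row 8 has {1,2,4,5,8,9}; col 5 has {1,2,5,7}; box has {1,2,6,9} → only 3 remains.
F9 = 5: row 9 has {1}; col 6 has {1,2,3,4,6,7,8,9}; box has {1,2,3,6,9} → only 5 remains.
E5 = 8: row 5 has {4,6}; col 5 has {1,2,3,5,7}; box has {2,3,4,5,6,7,9} → only 8 remains.
E7 = 4: row 7 has {2,5,6}; col 5 has {1,2,3,5,7,8}; box has {1,2,3,5,6,9} → only 4 remains.
D4 = 1: row 4 has {2,3,4,5,7}; col 4 has {2,4,6,9}; box has {2,3,4,5,6,7,8,9} → only 1 remains.
J4 = 9: row 4 has {1,2,3,4,5,7}; col 9 has {2,4,8}; box has {3,4,6} → only 9 remains.
H5 = 5: row 5 has {4,6,8}; col 8 has {1,2,3,4,6,7}; box has {3,4,6,9} → only 5 remains.
H1 = 9: row 1 has {1,2,4,7,8}; col 8 has {1,2,3,4,5,6,7}; box has {2,3,4,6,7,8} → only 9 remains.
G2 = 1: row 2 has {2,4,6,7,8}; col 7 has {3,4,5,6}; box has {2,3,4,6,7,8,9} → only 1 remains.
J2 = 5: row 2 has {1,2,4,6,7,8}; col 9 has {2,4,8,9}; box has {1,2,3,4,6,7,8,9} → only 5 remains.
G4 = 8: row 4 has {1,2,3,4,5,7,9}; col 7 has {1,3,4,5,6}; box has {3,4,5,6,9} → only 8 remains.
H9 = 8: row 9 has {1,5}; col 8 has {1,2,3,4,5,6,7,9}; box has {1,2,4,5} → only 8 remains.
E1 = 6: row 1 has {1,2,4,7,8,9}; col 5 has {1,2,3,4,5,7,8}; box has {1,2,4,7,8} → only 6 remains.
D2 = 3: row 2 has {1,2,4,5,6,7,8}; col 4 has {1,2,4,6,9}; box has {1,2,4,6,7,8} → only 3 remains.
E3 = 9: row 3 has {1,2,3,4,7}; col 5 has {1,2,3,4,5,6,7,8}; box has {1,2,3,4,6,7,8} → only 9 remains.
A4 = 6: row 4 has {1,2,3,4,5,7,8,9}; col 1 has {2}; box has {2,4} → only 6 remains.
A8 = 7: row 8 has {1,2,3,4,5,8,9}; col 1 has {2,6}; box has {5,8} → only 7 remains.

7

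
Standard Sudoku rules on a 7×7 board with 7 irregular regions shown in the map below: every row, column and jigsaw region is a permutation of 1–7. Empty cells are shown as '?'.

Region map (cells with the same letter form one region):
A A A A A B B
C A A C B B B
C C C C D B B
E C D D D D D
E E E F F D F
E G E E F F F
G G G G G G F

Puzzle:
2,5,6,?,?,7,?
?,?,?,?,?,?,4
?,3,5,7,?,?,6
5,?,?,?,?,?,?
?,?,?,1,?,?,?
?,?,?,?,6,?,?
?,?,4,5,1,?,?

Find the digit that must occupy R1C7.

R1C7 = 1: in row 1, 1 can only go here (every other open cell in that row sees a 1).

1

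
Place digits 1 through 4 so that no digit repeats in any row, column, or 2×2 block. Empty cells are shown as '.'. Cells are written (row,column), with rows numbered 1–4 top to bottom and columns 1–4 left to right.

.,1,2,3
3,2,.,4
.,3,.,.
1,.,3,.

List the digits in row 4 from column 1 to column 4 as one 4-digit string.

1432

(1,1) = 4 (sole candidate).
(2,3) = 1 (sole candidate).
(3,1) = 2 (sole candidate).
(3,3) = 4 (sole candidate).
(3,4) = 1 (sole candidate).
(4,2) = 4: row 4 has {1,3}; col 2 has {1,2,3}; box has {1,2,3} → only 4 remains.
(4,4) = 2: row 4 has {1,3,4}; col 4 has {1,3,4}; box has {1,3,4} → only 2 remains.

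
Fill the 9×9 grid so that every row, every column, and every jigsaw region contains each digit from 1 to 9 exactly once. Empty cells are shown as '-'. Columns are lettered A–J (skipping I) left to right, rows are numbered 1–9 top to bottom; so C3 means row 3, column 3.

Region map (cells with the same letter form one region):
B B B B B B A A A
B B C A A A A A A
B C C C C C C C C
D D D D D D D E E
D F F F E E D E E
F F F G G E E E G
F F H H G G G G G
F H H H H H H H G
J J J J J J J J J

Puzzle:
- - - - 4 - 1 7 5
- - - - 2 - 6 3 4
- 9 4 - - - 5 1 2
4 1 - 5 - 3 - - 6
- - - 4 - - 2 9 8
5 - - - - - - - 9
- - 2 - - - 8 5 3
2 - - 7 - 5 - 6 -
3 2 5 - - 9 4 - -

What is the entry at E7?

F2 = 8: row 2 has {2,3,4,6}; col 6 has {3,5,9}; region has {1,2,3,4,5,6,7} → only 8 remains.
H4 = 2: row 4 has {1,3,4,5,6}; col 8 has {1,3,5,6,7,9}; region has {6,8,9} → only 2 remains.
H6 = 4: row 6 has {5,9}; col 8 has {1,2,3,5,6,7,9}; region has {2,6,8,9} → only 4 remains.
J8 = 1: row 8 has {2,5,6,7}; col 9 has {2,3,4,5,6,8,9}; region has {3,5,8,9} → only 1 remains.
H9 = 8: row 9 has {2,3,4,5,9}; col 8 has {1,2,3,4,5,6,7,9}; region has {2,3,4,5,9} → only 8 remains.
J9 = 7: row 9 has {2,3,4,5,8,9}; col 9 has {1,2,3,4,5,6,8,9}; region has {2,3,4,5,8,9} → only 7 remains.
C2 = 7: row 2 has {2,3,4,6,8}; col 3 has {2,4,5}; region has {1,2,4,5,9} → only 7 remains.
D2 = 9: row 2 has {2,3,4,6,7,8}; col 4 has {4,5,7}; region has {1,2,3,4,5,6,7,8} → only 9 remains.
F3 = 6: row 3 has {1,2,4,5,9}; col 6 has {3,5,8,9}; region has {1,2,4,5,7,9} → only 6 remains.
D7 = 1: row 7 has {2,3,5,8}; col 4 has {4,5,7,9}; region has {2,5,6,7} → only 1 remains.
D9 = 6: row 9 has {2,3,4,5,7,8,9}; col 4 has {1,4,5,7,9}; region has {2,3,4,5,7,8,9} → only 6 remains.
E9 = 1: row 9 has {2,3,4,5,6,7,8,9}; col 5 has {2,4}; region has {2,3,4,5,6,7,8,9} → only 1 remains.
F1 = 2: row 1 has {1,4,5,7}; col 6 has {3,5,6,8,9}; region has {4} → only 2 remains.
A2 = 1: row 2 has {2,3,4,6,7,8,9}; col 1 has {2,3,4,5}; region has {2,4} → only 1 remains.
B2 = 5: row 2 has {1,2,3,4,6,7,8,9}; col 2 has {1,2,9}; region has {1,2,4} → only 5 remains.
D6 = 2: row 6 has {4,5,9}; col 4 has {1,4,5,6,7,9}; region has {1,3,5,8,9} → only 2 remains.
A3 = 7: in row 3, 7 can only go here (every other open cell in that row sees a 7).
A5 = 6: row 5 has {2,4,8,9}; col 1 has {1,2,3,4,5,7}; region has {1,2,3,4,5} → only 6 remains.
A7 = 9: row 7 has {1,2,3,5,8}; col 1 has {1,2,3,4,5,6,7}; region has {2,4,5} → only 9 remains.
A1 = 8: row 1 has {1,2,4,5,7}; col 1 has {1,2,3,4,5,6,7,9}; region has {1,2,4,5,7} → only 8 remains.
D1 = 3: row 1 has {1,2,4,5,7,8}; col 4 has {1,2,4,5,6,7,9}; region has {1,2,4,5,7,8} → only 3 remains.
D3 = 8: row 3 has {1,2,4,5,6,7,9}; col 4 has {1,2,3,4,5,6,7,9}; region has {1,2,4,5,6,7,9} → only 8 remains.
E3 = 3: row 3 has {1,2,4,5,6,7,8,9}; col 5 has {1,2,4}; region has {1,2,4,5,6,7,8,9} → only 3 remains.
B1 = 6: row 1 has {1,2,3,4,5,7,8}; col 2 has {1,2,5,9}; region has {1,2,3,4,5,7,8} → only 6 remains.
C1 = 9: row 1 has {1,2,3,4,5,6,7,8}; col 3 has {2,4,5,7}; region has {1,2,3,4,5,6,7,8} → only 9 remains.
C4 = 8: row 4 has {1,2,3,4,5,6}; col 3 has {2,4,5,7,9}; region has {1,2,3,4,5,6} → only 8 remains.
B7 = 7: row 7 has {1,2,3,5,8,9}; col 2 has {1,2,5,6,9}; region has {2,4,5,9} → only 7 remains.
E7 = 6: row 7 has {1,2,3,5,7,8,9}; col 5 has {1,2,3,4}; region has {1,2,3,5,8,9} → only 6 remains.

6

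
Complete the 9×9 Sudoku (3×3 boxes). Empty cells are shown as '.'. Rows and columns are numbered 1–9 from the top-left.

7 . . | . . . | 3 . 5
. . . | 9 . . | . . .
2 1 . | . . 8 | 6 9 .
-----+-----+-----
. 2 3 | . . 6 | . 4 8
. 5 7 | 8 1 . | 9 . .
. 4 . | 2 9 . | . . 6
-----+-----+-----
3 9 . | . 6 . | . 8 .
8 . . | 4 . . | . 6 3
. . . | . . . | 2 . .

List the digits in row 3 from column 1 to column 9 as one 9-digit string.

215738694

row 5, column 1 = 6 (sole candidate).
row 5, column 9 = 2 (sole candidate).
row 6, column 1 = 1 (sole candidate).
row 6, column 3 = 8 (sole candidate).
row 8, column 2 = 7 (sole candidate).
row 9, column 2 = 6 (sole candidate).
row 1, column 2 = 8 (sole candidate).
row 2, column 2 = 3 (sole candidate).
row 4, column 1 = 9 (sole candidate).
row 5, column 8 = 3 (sole candidate).
row 5, column 6 = 4 (sole candidate).
row 1, column 3 = 9 (hidden single in row 1).
row 1, column 5 = 4 (hidden single in row 1).
row 1, column 4 = 6 (hidden single in row 1).
row 2, column 3 = 6 (hidden single in row 2).
row 2, column 7 = 8 (hidden single in row 2).
row 4, column 7 = 1 (hidden single in row 4).
row 8, column 7 = 5 (sole candidate).
row 6, column 7 = 7 (sole candidate).
row 6, column 8 = 5 (sole candidate).
row 7, column 7 = 4 (sole candidate).
row 8, column 5 = 2 (sole candidate).
row 6, column 6 = 3 (sole candidate).
row 8, column 3 = 1 (sole candidate).
row 8, column 6 = 9 (sole candidate).
row 7, column 3 = 2 (hidden single in row 7).
row 9, column 5 = 8 (hidden single in row 9).
row 9, column 9 = 9 (hidden single in row 9).
row 9, column 4 = 3 (hidden single in row 9).
row 3, column 5 = 3: in row 3, 3 can only go here (every other open cell in that row sees a 3).
row 7, column 4 = 1 (hidden single in column 4).
row 7, column 9 = 7 (sole candidate).
row 9, column 8 = 1 (sole candidate).
row 1, column 8 = 2 (sole candidate).
row 2, column 8 = 7 (sole candidate).
row 3, column 9 = 4: row 3 has {1,2,3,6,8,9}; col 9 has {2,3,5,6,7,8,9}; box has {2,3,5,6,7,8,9} → only 4 remains.
row 7, column 6 = 5 (sole candidate).
row 9, column 6 = 7 (sole candidate).
row 1, column 6 = 1 (sole candidate).
row 2, column 5 = 5 (sole candidate).
row 2, column 6 = 2 (sole candidate).
row 2, column 9 = 1 (sole candidate).
row 3, column 3 = 5: row 3 has {1,2,3,4,6,8,9}; col 3 has {1,2,3,6,7,8,9}; box has {1,2,3,6,7,8,9} → only 5 remains.
row 3, column 4 = 7: row 3 has {1,2,3,4,5,6,8,9}; col 4 has {1,2,3,4,6,8,9}; box has {1,2,3,4,5,6,8,9} → only 7 remains.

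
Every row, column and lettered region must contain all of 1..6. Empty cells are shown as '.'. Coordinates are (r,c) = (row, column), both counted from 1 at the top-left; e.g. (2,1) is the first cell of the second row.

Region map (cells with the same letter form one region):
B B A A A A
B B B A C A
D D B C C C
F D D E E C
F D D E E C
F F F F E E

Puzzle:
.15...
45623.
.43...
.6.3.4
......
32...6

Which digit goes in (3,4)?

1

(1,1) = 2: row 1 has {1,5}; col 1 has {3,4}; region has {1,3,4,5,6} → only 2 remains.
(1,6) = 3: row 1 has {1,2,5}; col 6 has {4,6}; region has {2,5} → only 3 remains.
(2,6) = 1: row 2 has {2,3,4,5,6}; col 6 has {3,4,6}; region has {2,3,5} → only 1 remains.
(5,2) = 3: row 5 has {}; col 2 has {1,2,4,5,6}; region has {4,6} → only 3 remains.
(5,1) = 6: in row 5, 6 can only go here (every other open cell in that row sees a 6).
(6,3) = 4: in column 3, 4 can only go here (every other open cell in that column sees a 4).
(3,1) = 5: in region D, 5 can only go here (every other open cell in that region sees a 5).
(3,6) = 2: row 3 has {3,4,5}; col 6 has {1,3,4,6}; region has {3,4} → only 2 remains.
(4,1) = 1: row 4 has {3,4,6}; col 1 has {2,3,4,5,6}; region has {2,3,4,6} → only 1 remains.
(4,3) = 2: row 4 has {1,3,4,6}; col 3 has {3,4,5,6}; region has {3,4,5,6} → only 2 remains.
(4,5) = 5: row 4 has {1,2,3,4,6}; col 5 has {3}; region has {3,6} → only 5 remains.
(5,3) = 1: row 5 has {3,6}; col 3 has {2,3,4,5,6}; region has {2,3,4,5,6} → only 1 remains.
(5,4) = 4: row 5 has {1,3,6}; col 4 has {2,3}; region has {3,5,6} → only 4 remains.
(5,5) = 2: row 5 has {1,3,4,6}; col 5 has {3,5}; region has {3,4,5,6} → only 2 remains.
(5,6) = 5: row 5 has {1,2,3,4,6}; col 6 has {1,2,3,4,6}; region has {2,3,4} → only 5 remains.
(6,4) = 5: row 6 has {2,3,4,6}; col 4 has {2,3,4}; region has {1,2,3,4,6} → only 5 remains.
(6,5) = 1: row 6 has {2,3,4,5,6}; col 5 has {2,3,5}; region has {2,3,4,5,6} → only 1 remains.
(1,4) = 6: row 1 has {1,2,3,5}; col 4 has {2,3,4,5}; region has {1,2,3,5} → only 6 remains.
(1,5) = 4: row 1 has {1,2,3,5,6}; col 5 has {1,2,3,5}; region has {1,2,3,5,6} → only 4 remains.
(3,4) = 1: row 3 has {2,3,4,5}; col 4 has {2,3,4,5,6}; region has {2,3,4,5} → only 1 remains.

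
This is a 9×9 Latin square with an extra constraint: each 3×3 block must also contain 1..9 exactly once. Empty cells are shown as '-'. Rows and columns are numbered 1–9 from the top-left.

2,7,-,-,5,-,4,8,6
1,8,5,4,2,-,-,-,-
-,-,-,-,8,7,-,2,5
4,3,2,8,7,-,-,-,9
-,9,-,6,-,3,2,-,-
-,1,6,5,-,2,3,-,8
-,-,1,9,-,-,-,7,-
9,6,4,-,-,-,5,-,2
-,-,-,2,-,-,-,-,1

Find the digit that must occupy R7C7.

8

R3C2 = 4: row 3 has {2,5,7,8}; col 2 has {1,3,6,7,8,9}; box has {1,2,5,7,8} → only 4 remains.
R4C6 = 1: row 4 has {2,3,4,7,8,9}; col 6 has {2,3,7}; box has {2,3,5,6,7,8} → only 1 remains.
R4C7 = 6: row 4 has {1,2,3,4,7,8,9}; col 7 has {2,3,4,5}; box has {2,3,8,9} → only 6 remains.
R4C8 = 5: row 4 has {1,2,3,4,6,7,8,9}; col 8 has {2,7,8}; box has {2,3,6,8,9} → only 5 remains.
R5C5 = 4: row 5 has {2,3,6,9}; col 5 has {2,5,7,8}; box has {1,2,3,5,6,7,8} → only 4 remains.
R5C8 = 1: row 5 has {2,3,4,6,9}; col 8 has {2,5,7,8}; box has {2,3,5,6,8,9} → only 1 remains.
R5C9 = 7: row 5 has {1,2,3,4,6,9}; col 9 has {1,2,5,6,8,9}; box has {1,2,3,5,6,8,9} → only 7 remains.
R6C1 = 7: row 6 has {1,2,3,5,6,8}; col 1 has {1,2,4,9}; box has {1,2,3,4,6,9} → only 7 remains.
R6C5 = 9: row 6 has {1,2,3,5,6,7,8}; col 5 has {2,4,5,7,8}; box has {1,2,3,4,5,6,7,8} → only 9 remains.
R6C8 = 4: row 6 has {1,2,3,5,6,7,8,9}; col 8 has {1,2,5,7,8}; box has {1,2,3,5,6,7,8,9} → only 4 remains.
R7C7 = 8: row 7 has {1,7,9}; col 7 has {2,3,4,5,6}; box has {1,2,5,7} → only 8 remains.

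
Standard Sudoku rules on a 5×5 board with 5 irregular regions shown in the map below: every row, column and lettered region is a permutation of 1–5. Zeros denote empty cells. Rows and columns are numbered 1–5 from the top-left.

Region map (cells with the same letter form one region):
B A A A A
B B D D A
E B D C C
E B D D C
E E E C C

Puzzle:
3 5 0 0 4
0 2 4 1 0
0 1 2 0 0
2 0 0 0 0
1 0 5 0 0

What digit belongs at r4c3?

r1c3 = 1: row 1 has {3,4,5}; col 3 has {2,4,5}; region has {4,5} → only 1 remains.
r1c4 = 2: row 1 has {1,3,4,5}; col 4 has {1}; region has {1,4,5} → only 2 remains.
r2c1 = 5: row 2 has {1,2,4}; col 1 has {1,2,3}; region has {1,2,3} → only 5 remains.
r2c5 = 3: row 2 has {1,2,4,5}; col 5 has {4}; region has {1,2,4,5} → only 3 remains.
r3c1 = 4: row 3 has {1,2}; col 1 has {1,2,3,5}; region has {1,2,5} → only 4 remains.
r3c5 = 5: row 3 has {1,2,4}; col 5 has {3,4}; region has {} → only 5 remains.
r4c2 = 4: row 4 has {2}; col 2 has {1,2,5}; region has {1,2,3,5} → only 4 remains.
r4c3 = 3: row 4 has {2,4}; col 3 has {1,2,4,5}; region has {1,2,4} → only 3 remains.

3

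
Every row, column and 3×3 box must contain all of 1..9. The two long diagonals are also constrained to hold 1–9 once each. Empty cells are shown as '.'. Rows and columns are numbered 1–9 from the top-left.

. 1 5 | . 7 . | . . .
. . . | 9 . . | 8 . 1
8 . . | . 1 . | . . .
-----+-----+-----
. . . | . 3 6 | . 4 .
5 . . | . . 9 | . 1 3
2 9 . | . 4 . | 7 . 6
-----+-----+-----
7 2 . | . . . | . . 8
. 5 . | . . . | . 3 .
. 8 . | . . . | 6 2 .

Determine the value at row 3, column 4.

row 2, column 8 = 7: row 2 has {1,8,9}; col 8 has {1,2,3,4}; box has {1,8}; anti-diagonal has {5,6} → only 7 remains.
row 4, column 1 = 1: row 4 has {3,4,6}; col 1 has {2,5,7,8}; box has {2,5,9} → only 1 remains.
row 4, column 2 = 7: row 4 has {1,3,4,6}; col 2 has {1,2,5,8,9}; box has {1,2,5,9} → only 7 remains.
row 4, column 3 = 8: row 4 has {1,3,4,6,7}; col 3 has {5}; box has {1,2,5,7,9} → only 8 remains.
row 5, column 7 = 2: row 5 has {1,3,5,9}; col 7 has {6,7,8}; box has {1,3,4,6,7} → only 2 remains.
row 6, column 3 = 3: row 6 has {2,4,6,7,9}; col 3 has {5,8}; box has {1,2,5,7,8,9} → only 3 remains.
row 5, column 5 = 8: row 5 has {1,2,3,5,9}; col 5 has {1,3,4,7}; box has {3,4,6,9}; main diagonal has {3}; anti-diagonal has {5,6,7} → only 8 remains.
row 6, column 4 = 1: row 6 has {2,3,4,6,7,9}; col 4 has {9}; box has {3,4,6,8,9}; anti-diagonal has {5,6,7,8} → only 1 remains.
row 6, column 6 = 5: row 6 has {1,2,3,4,6,7,9}; col 6 has {6,9}; box has {1,3,4,6,8,9}; main diagonal has {3,8} → only 5 remains.
row 6, column 8 = 8: row 6 has {1,2,3,4,5,6,7,9}; col 8 has {1,2,3,4,7}; box has {1,2,3,4,6,7} → only 8 remains.
row 4, column 4 = 2: row 4 has {1,3,4,6,7,8}; col 4 has {1,9}; box has {1,3,4,5,6,8,9}; main diagonal has {3,5,8} → only 2 remains.
row 5, column 4 = 7: row 5 has {1,2,3,5,8,9}; col 4 has {1,2,9}; box has {1,2,3,4,5,6,8,9} → only 7 remains.
row 2, column 5 = 5: in row 2, 5 can only go here (every other open cell in that row sees a 5).
row 9, column 5 = 9: row 9 has {2,6,8}; col 5 has {1,3,4,5,7,8}; box has {} → only 9 remains.
row 7, column 5 = 6: row 7 has {2,7,8}; col 5 has {1,3,4,5,7,8,9}; box has {9} → only 6 remains.
row 8, column 5 = 2: row 8 has {3,5}; col 5 has {1,3,4,5,6,7,8,9}; box has {6,9} → only 2 remains.
row 3, column 3 = 7: in row 3, 7 can only go here (every other open cell in that row sees a 7).
row 9, column 9 = 4: row 9 has {2,6,8,9}; col 9 has {1,3,6,8}; box has {2,3,6,8}; main diagonal has {2,3,5,7,8} → only 4 remains.
row 2, column 2 = 6: row 2 has {1,5,7,8,9}; col 2 has {1,2,5,7,8,9}; box has {1,5,7,8}; main diagonal has {2,3,4,5,7,8} → only 6 remains.
row 5, column 2 = 4: row 5 has {1,2,3,5,7,8,9}; col 2 has {1,2,5,6,7,8,9}; box has {1,2,3,5,7,8,9} → only 4 remains.
row 5, column 3 = 6: row 5 has {1,2,3,4,5,7,8,9}; col 3 has {3,5,7,8}; box has {1,2,3,4,5,7,8,9} → only 6 remains.
row 9, column 1 = 3: row 9 has {2,4,6,8,9}; col 1 has {1,2,5,7,8}; box has {2,5,7,8}; anti-diagonal has {1,5,6,7,8} → only 3 remains.
row 9, column 3 = 1: row 9 has {2,3,4,6,8,9}; col 3 has {3,5,6,7,8}; box has {2,3,5,7,8} → only 1 remains.
row 9, column 4 = 5: row 9 has {1,2,3,4,6,8,9}; col 4 has {1,2,7,9}; box has {2,6,9} → only 5 remains.
row 9, column 6 = 7: row 9 has {1,2,3,4,5,6,8,9}; col 6 has {5,6,9}; box has {2,5,6,9} → only 7 remains.
row 1, column 1 = 9: row 1 has {1,5,7}; col 1 has {1,2,3,5,7,8}; box has {1,5,6,7,8}; main diagonal has {2,3,4,5,6,7,8} → only 9 remains.
row 1, column 8 = 6: row 1 has {1,5,7,9}; col 8 has {1,2,3,4,7,8}; box has {1,7,8} → only 6 remains.
row 1, column 9 = 2: row 1 has {1,5,6,7,9}; col 9 has {1,3,4,6,8}; box has {1,6,7,8}; anti-diagonal has {1,3,5,6,7,8} → only 2 remains.
row 2, column 1 = 4: row 2 has {1,5,6,7,8,9}; col 1 has {1,2,3,5,7,8,9}; box has {1,5,6,7,8,9} → only 4 remains.
row 2, column 3 = 2: row 2 has {1,4,5,6,7,8,9}; col 3 has {1,3,5,6,7,8}; box has {1,4,5,6,7,8,9} → only 2 remains.
row 2, column 6 = 3: row 2 has {1,2,4,5,6,7,8,9}; col 6 has {5,6,7,9}; box has {1,5,7,9} → only 3 remains.
row 3, column 2 = 3: row 3 has {1,7,8}; col 2 has {1,2,4,5,6,7,8,9}; box has {1,2,4,5,6,7,8,9} → only 3 remains.
row 7, column 7 = 1: row 7 has {2,6,7,8}; col 7 has {2,6,7,8}; box has {2,3,4,6,8}; main diagonal has {2,3,4,5,6,7,8,9} → only 1 remains.
row 8, column 1 = 6: row 8 has {2,3,5}; col 1 has {1,2,3,4,5,7,8,9}; box has {1,2,3,5,7,8} → only 6 remains.
row 8, column 7 = 9: row 8 has {2,3,5,6}; col 7 has {1,2,6,7,8}; box has {1,2,3,4,6,8} → only 9 remains.
row 8, column 9 = 7: row 8 has {2,3,5,6,9}; col 9 has {1,2,3,4,6,8}; box has {1,2,3,4,6,8,9} → only 7 remains.
row 3, column 7 = 4: row 3 has {1,3,7,8}; col 7 has {1,2,6,7,8,9}; box has {1,2,6,7,8}; anti-diagonal has {1,2,3,5,6,7,8} → only 4 remains.
row 4, column 7 = 5: row 4 has {1,2,3,4,6,7,8}; col 7 has {1,2,4,6,7,8,9}; box has {1,2,3,4,6,7,8} → only 5 remains.
row 4, column 9 = 9: row 4 has {1,2,3,4,5,6,7,8}; col 9 has {1,2,3,4,6,7,8}; box has {1,2,3,4,5,6,7,8} → only 9 remains.
row 7, column 3 = 9: row 7 has {1,2,6,7,8}; col 3 has {1,2,3,5,6,7,8}; box has {1,2,3,5,6,7,8}; anti-diagonal has {1,2,3,4,5,6,7,8} → only 9 remains.
row 7, column 6 = 4: row 7 has {1,2,6,7,8,9}; col 6 has {3,5,6,7,9}; box has {2,5,6,7,9} → only 4 remains.
row 7, column 8 = 5: row 7 has {1,2,4,6,7,8,9}; col 8 has {1,2,3,4,6,7,8}; box has {1,2,3,4,6,7,8,9} → only 5 remains.
row 8, column 3 = 4: row 8 has {2,3,5,6,7,9}; col 3 has {1,2,3,5,6,7,8,9}; box has {1,2,3,5,6,7,8,9} → only 4 remains.
row 8, column 4 = 8: row 8 has {2,3,4,5,6,7,9}; col 4 has {1,2,5,7,9}; box has {2,4,5,6,7,9} → only 8 remains.
row 8, column 6 = 1: row 8 has {2,3,4,5,6,7,8,9}; col 6 has {3,4,5,6,7,9}; box has {2,4,5,6,7,8,9} → only 1 remains.
row 1, column 4 = 4: row 1 has {1,2,5,6,7,9}; col 4 has {1,2,5,7,8,9}; box has {1,3,5,7,9} → only 4 remains.
row 1, column 6 = 8: row 1 has {1,2,4,5,6,7,9}; col 6 has {1,3,4,5,6,7,9}; box has {1,3,4,5,7,9} → only 8 remains.
row 1, column 7 = 3: row 1 has {1,2,4,5,6,7,8,9}; col 7 has {1,2,4,5,6,7,8,9}; box has {1,2,4,6,7,8} → only 3 remains.
row 3, column 4 = 6: row 3 has {1,3,4,7,8}; col 4 has {1,2,4,5,7,8,9}; box has {1,3,4,5,7,8,9} → only 6 remains.

6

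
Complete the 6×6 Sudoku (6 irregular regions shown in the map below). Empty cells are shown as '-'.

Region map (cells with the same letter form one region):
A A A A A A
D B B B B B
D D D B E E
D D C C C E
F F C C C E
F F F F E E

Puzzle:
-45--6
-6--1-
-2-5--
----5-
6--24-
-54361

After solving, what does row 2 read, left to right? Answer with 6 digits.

562413

R1C4 = 1 (sole candidate).
R2C4 = 4: row 2 has {1,6}; col 4 has {1,2,3,5}; region has {1,5,6} → only 4 remains.
R3C5 = 3 (sole candidate).
R3C6 = 4 (sole candidate).
R4C4 = 6 (sole candidate).
R4C6 = 2 (sole candidate).
R5C2 = 1 (sole candidate).
R5C3 = 3 (sole candidate).
R5C6 = 5 (sole candidate).
R6C1 = 2 (sole candidate).
R1C1 = 3 (sole candidate).
R1C5 = 2 (sole candidate).
R2C1 = 5: row 2 has {1,4,6}; col 1 has {2,3,6}; region has {2} → only 5 remains.
R2C3 = 2: row 2 has {1,4,5,6}; col 3 has {3,4,5}; region has {1,4,5,6} → only 2 remains.
R2C6 = 3: row 2 has {1,2,4,5,6}; col 6 has {1,2,4,5,6}; region has {1,2,4,5,6} → only 3 remains.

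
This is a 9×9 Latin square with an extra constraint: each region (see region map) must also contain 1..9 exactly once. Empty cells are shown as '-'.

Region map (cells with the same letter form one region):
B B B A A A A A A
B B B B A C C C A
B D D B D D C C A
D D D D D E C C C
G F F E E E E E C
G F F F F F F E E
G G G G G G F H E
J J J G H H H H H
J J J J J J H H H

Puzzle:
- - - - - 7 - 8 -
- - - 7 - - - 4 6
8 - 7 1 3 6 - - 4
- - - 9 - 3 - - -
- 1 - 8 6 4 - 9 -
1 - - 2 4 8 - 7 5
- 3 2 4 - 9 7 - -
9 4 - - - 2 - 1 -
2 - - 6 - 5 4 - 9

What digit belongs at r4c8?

r2c6 = 1: row 2 has {4,6,7}; col 6 has {2,3,4,5,6,7,8,9}; region has {4} → only 1 remains.
r5c7 = 2: row 5 has {1,4,6,8,9}; col 7 has {4,7}; region has {3,4,5,6,7,8,9} → only 2 remains.
r7c9 = 1: row 7 has {2,3,4,7,9}; col 9 has {4,5,6,9}; region has {2,3,4,5,6,7,8,9} → only 1 remains.
r8c4 = 5: row 8 has {1,2,4,9}; col 4 has {1,2,4,6,7,8,9}; region has {1,2,3,4,9} → only 5 remains.
r9c8 = 3: row 9 has {2,4,5,6,9}; col 8 has {1,4,7,8,9}; region has {1,2,4,9} → only 3 remains.
r1c4 = 3: row 1 has {7,8}; col 4 has {1,2,4,5,6,7,8,9}; region has {4,6,7,8} → only 3 remains.
r1c9 = 2: row 1 has {3,7,8}; col 9 has {1,4,5,6,9}; region has {3,4,6,7,8} → only 2 remains.
r5c1 = 7: row 5 has {1,2,4,6,8,9}; col 1 has {1,2,8,9}; region has {1,2,3,4,5,9} → only 7 remains.
r5c9 = 3: row 5 has {1,2,4,6,7,8,9}; col 9 has {1,2,4,5,6,9}; region has {1,4} → only 3 remains.
r7c1 = 6: row 7 has {1,2,3,4,7,9}; col 1 has {1,2,7,8,9}; region has {1,2,3,4,5,7,9} → only 6 remains.
r7c5 = 8: row 7 has {1,2,3,4,6,7,9}; col 5 has {3,4,6}; region has {1,2,3,4,5,6,7,9} → only 8 remains.
r7c8 = 5: row 7 has {1,2,3,4,6,7,8,9}; col 8 has {1,3,4,7,8,9}; region has {1,2,3,4,9} → only 5 remains.
r8c5 = 7: row 8 has {1,2,4,5,9}; col 5 has {3,4,6,8}; region has {1,2,3,4,5,9} → only 7 remains.
r8c9 = 8: row 8 has {1,2,4,5,7,9}; col 9 has {1,2,3,4,5,6,9}; region has {1,2,3,4,5,7,9} → only 8 remains.
r9c5 = 1: row 9 has {2,3,4,5,6,9}; col 5 has {3,4,6,7,8}; region has {2,4,5,6,9} → only 1 remains.
r3c8 = 2: row 3 has {1,3,4,6,7,8}; col 8 has {1,3,4,5,7,8,9}; region has {1,3,4} → only 2 remains.
r4c8 = 6: row 4 has {3,9}; col 8 has {1,2,3,4,5,7,8,9}; region has {1,2,3,4} → only 6 remains.

6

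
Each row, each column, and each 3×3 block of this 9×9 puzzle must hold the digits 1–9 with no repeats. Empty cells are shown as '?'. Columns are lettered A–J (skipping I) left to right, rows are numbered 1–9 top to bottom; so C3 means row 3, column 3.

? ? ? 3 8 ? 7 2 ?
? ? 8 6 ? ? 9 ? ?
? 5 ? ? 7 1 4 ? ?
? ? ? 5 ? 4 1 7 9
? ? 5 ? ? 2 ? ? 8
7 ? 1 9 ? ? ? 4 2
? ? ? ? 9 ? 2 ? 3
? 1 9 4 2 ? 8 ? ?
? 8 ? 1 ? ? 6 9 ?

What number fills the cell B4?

2

F2 = 5: row 2 has {6,8,9}; col 6 has {1,2,4}; box has {1,3,6,7,8} → only 5 remains.
J2 = 1: row 2 has {5,6,8,9}; col 9 has {2,3,8,9}; box has {2,4,7,9} → only 1 remains.
D3 = 2: row 3 has {1,4,5,7}; col 4 has {1,3,4,5,6,9}; box has {1,3,5,6,7,8} → only 2 remains.
J3 = 6: row 3 has {1,2,4,5,7}; col 9 has {1,2,3,8,9}; box has {1,2,4,7,9} → only 6 remains.
D5 = 7: row 5 has {2,5,8}; col 4 has {1,2,3,4,5,6,9}; box has {2,4,5,9} → only 7 remains.
G5 = 3: row 5 has {2,5,7,8}; col 7 has {1,2,4,6,7,8,9}; box has {1,2,4,7,8,9} → only 3 remains.
H5 = 6: row 5 has {2,3,5,7,8}; col 8 has {2,4,7,9}; box has {1,2,3,4,7,8,9} → only 6 remains.
G6 = 5: row 6 has {1,2,4,7,9}; col 7 has {1,2,3,4,6,7,8,9}; box has {1,2,3,4,6,7,8,9} → only 5 remains.
D7 = 8: row 7 has {2,3,9}; col 4 has {1,2,3,4,5,6,7,9}; box has {1,2,4,9} → only 8 remains.
H8 = 5: row 8 has {1,2,4,8,9}; col 8 has {2,4,6,7,9}; box has {2,3,6,8,9} → only 5 remains.
J8 = 7: row 8 has {1,2,4,5,8,9}; col 9 has {1,2,3,6,8,9}; box has {2,3,5,6,8,9} → only 7 remains.
J9 = 4: row 9 has {1,6,8,9}; col 9 has {1,2,3,6,7,8,9}; box has {2,3,5,6,7,8,9} → only 4 remains.
F1 = 9: row 1 has {2,3,7,8}; col 6 has {1,2,4,5}; box has {1,2,3,5,6,7,8} → only 9 remains.
J1 = 5: row 1 has {2,3,7,8,9}; col 9 has {1,2,3,4,6,7,8,9}; box has {1,2,4,6,7,9} → only 5 remains.
E2 = 4: row 2 has {1,5,6,8,9}; col 5 has {2,7,8,9}; box has {1,2,3,5,6,7,8,9} → only 4 remains.
H2 = 3: row 2 has {1,4,5,6,8,9}; col 8 has {2,4,5,6,7,9}; box has {1,2,4,5,6,7,9} → only 3 remains.
C3 = 3: row 3 has {1,2,4,5,6,7}; col 3 has {1,5,8,9}; box has {5,8} → only 3 remains.
H3 = 8: row 3 has {1,2,3,4,5,6,7}; col 8 has {2,3,4,5,6,7,9}; box has {1,2,3,4,5,6,7,9} → only 8 remains.
E5 = 1: row 5 has {2,3,5,6,7,8}; col 5 has {2,4,7,8,9}; box has {2,4,5,7,9} → only 1 remains.
H7 = 1: row 7 has {2,3,8,9}; col 8 has {2,3,4,5,6,7,8,9}; box has {2,3,4,5,6,7,8,9} → only 1 remains.
A2 = 2: row 2 has {1,3,4,5,6,8,9}; col 1 has {7}; box has {3,5,8} → only 2 remains.
B2 = 7: row 2 has {1,2,3,4,5,6,8,9}; col 2 has {1,5,8}; box has {2,3,5,8} → only 7 remains.
A3 = 9: row 3 has {1,2,3,4,5,6,7,8}; col 1 has {2,7}; box has {2,3,5,7,8} → only 9 remains.
A5 = 4: row 5 has {1,2,3,5,6,7,8}; col 1 has {2,7,9}; box has {1,5,7} → only 4 remains.
B5 = 9: row 5 has {1,2,3,4,5,6,7,8}; col 2 has {1,5,7,8}; box has {1,4,5,7} → only 9 remains.
A1 = 1: in row 1, 1 can only go here (every other open cell in that row sees a 1).
A4 = 8: in row 4, 8 can only go here (every other open cell in that row sees an 8).
F6 = 8: in row 6, 8 can only go here (every other open cell in that row sees an 8).
A7 = 5: in row 7, 5 can only go here (every other open cell in that row sees a 5).
A9 = 3: row 9 has {1,4,6,8,9}; col 1 has {1,2,4,5,7,8,9}; box has {1,5,8,9} → only 3 remains.
E9 = 5: row 9 has {1,3,4,6,8,9}; col 5 has {1,2,4,7,8,9}; box has {1,2,4,8,9} → only 5 remains.
F9 = 7: row 9 has {1,3,4,5,6,8,9}; col 6 has {1,2,4,5,8,9}; box has {1,2,4,5,8,9} → only 7 remains.
F7 = 6: row 7 has {1,2,3,5,8,9}; col 6 has {1,2,4,5,7,8,9}; box has {1,2,4,5,7,8,9} → only 6 remains.
A8 = 6: row 8 has {1,2,4,5,7,8,9}; col 1 has {1,2,3,4,5,7,8,9}; box has {1,3,5,8,9} → only 6 remains.
F8 = 3: row 8 has {1,2,4,5,6,7,8,9}; col 6 has {1,2,4,5,6,7,8,9}; box has {1,2,4,5,6,7,8,9} → only 3 remains.
C9 = 2: row 9 has {1,3,4,5,6,7,8,9}; col 3 has {1,3,5,8,9}; box has {1,3,5,6,8,9} → only 2 remains.
C4 = 6: row 4 has {1,4,5,7,8,9}; col 3 has {1,2,3,5,8,9}; box has {1,4,5,7,8,9} → only 6 remains.
E4 = 3: row 4 has {1,4,5,6,7,8,9}; col 5 has {1,2,4,5,7,8,9}; box has {1,2,4,5,7,8,9} → only 3 remains.
B6 = 3: row 6 has {1,2,4,5,7,8,9}; col 2 has {1,5,7,8,9}; box has {1,4,5,6,7,8,9} → only 3 remains.
E6 = 6: row 6 has {1,2,3,4,5,7,8,9}; col 5 has {1,2,3,4,5,7,8,9}; box has {1,2,3,4,5,7,8,9} → only 6 remains.
B7 = 4: row 7 has {1,2,3,5,6,8,9}; col 2 has {1,3,5,7,8,9}; box has {1,2,3,5,6,8,9} → only 4 remains.
C7 = 7: row 7 has {1,2,3,4,5,6,8,9}; col 3 has {1,2,3,5,6,8,9}; box has {1,2,3,4,5,6,8,9} → only 7 remains.
B1 = 6: row 1 has {1,2,3,5,7,8,9}; col 2 has {1,3,4,5,7,8,9}; box has {1,2,3,5,7,8,9} → only 6 remains.
C1 = 4: row 1 has {1,2,3,5,6,7,8,9}; col 3 has {1,2,3,5,6,7,8,9}; box has {1,2,3,5,6,7,8,9} → only 4 remains.
B4 = 2: row 4 has {1,3,4,5,6,7,8,9}; col 2 has {1,3,4,5,6,7,8,9}; box has {1,3,4,5,6,7,8,9} → only 2 remains.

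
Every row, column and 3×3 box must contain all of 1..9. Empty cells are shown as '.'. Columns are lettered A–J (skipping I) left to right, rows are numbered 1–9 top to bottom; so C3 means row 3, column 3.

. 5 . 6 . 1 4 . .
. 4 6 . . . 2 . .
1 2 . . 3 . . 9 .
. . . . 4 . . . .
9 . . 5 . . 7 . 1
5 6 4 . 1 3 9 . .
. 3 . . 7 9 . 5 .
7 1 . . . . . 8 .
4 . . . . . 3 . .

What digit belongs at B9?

9

B5 = 8: row 5 has {1,5,7,9}; col 2 has {1,2,3,4,5,6}; box has {4,5,6,9} → only 8 remains.
H6 = 2: row 6 has {1,3,4,5,6,9}; col 8 has {5,8,9}; box has {1,7,9} → only 2 remains.
J6 = 8: row 6 has {1,2,3,4,5,6,9}; col 9 has {1}; box has {1,2,7,9} → only 8 remains.
G8 = 6: row 8 has {1,7,8}; col 7 has {2,3,4,7,9}; box has {3,5,8} → only 6 remains.
B9 = 9: row 9 has {3,4}; col 2 has {1,2,3,4,5,6,8}; box has {1,3,4,7} → only 9 remains.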